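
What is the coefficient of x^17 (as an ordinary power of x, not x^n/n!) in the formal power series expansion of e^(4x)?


The exponential series is e^y = sum_{k>=0} y^k / k!. Substituting y = 4x gives
e^(4x) = sum_{k>=0} 4^k x^k / k!.
So the coefficient of x^n is a^n/n! with a = 4, n = 17:
4^17 / 17! = 17179869184/355687428096000 = 524288/10854718875

524288/10854718875


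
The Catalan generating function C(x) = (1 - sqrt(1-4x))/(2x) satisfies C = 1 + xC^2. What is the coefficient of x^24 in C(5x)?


Substituting x -> 5x scales the n-th coefficient by 5^n, so [x^24] C(5x) = 5^24 * C_24.
C_24 = C(2*24, 24)/(25) = 32247603683100/25 = 1289904147324.
So 5^24 * 1289904147324 = 59604644775390625 * 1289904147324 = 76884278495550155639648437500.

76884278495550155639648437500


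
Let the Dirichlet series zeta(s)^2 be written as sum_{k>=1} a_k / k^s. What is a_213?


The Dirichlet convolution of the constant function 1 with itself gives (1 * 1)(k) = sum_{d | k} 1 = d(k), the number of positive divisors of k.
Since zeta(s) = sum_{k>=1} 1/k^s, we have zeta(s)^2 = sum_{k>=1} d(k)/k^s, so a_k = d(k).
For k = 213: the divisors are 1, 3, 71, 213.
Count = 4.

4


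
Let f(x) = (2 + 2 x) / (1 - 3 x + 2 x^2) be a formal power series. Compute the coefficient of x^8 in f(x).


Write f(x) = sum_{k>=0} a_k x^k. Multiplying both sides by 1 - 3 x + 2 x^2 gives
(1 - 3 x + 2 x^2) sum_{k>=0} a_k x^k = 2 + 2 x.
Matching coefficients:
 x^0: a_0 = 2
 x^1: a_1 - 3 a_0 = 2  =>  a_1 = 3*2 + 2 = 8
 x^k (k >= 2): a_k = 3 a_{k-1} - 2 a_{k-2}.
Iterating: a_2 = 20, a_3 = 44, a_4 = 92, a_5 = 188, a_6 = 380, a_7 = 764, a_8 = 1532.
So the coefficient of x^8 is 1532.

1532


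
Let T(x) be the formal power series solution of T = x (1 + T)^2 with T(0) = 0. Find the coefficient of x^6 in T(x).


Apply the Lagrange inversion formula: if T = x * phi(T) with phi(t) = (1 + t)^2, then [x^n] T = (1/n) [t^(n-1)] phi(t)^n = (1/n) [t^(n-1)] (1 + t)^(2n) = (1/n) C(2n, n-1).
Using the identity C(2n, n-1) = C(2n, n) * n / (n+1), the unscaled factor equals C(2n, n) / (n+1) = C_n, the n-th Catalan number.
For n = 6: C_6 = C(12, 6) / 7 = 924/7 = 132 = 132.

132


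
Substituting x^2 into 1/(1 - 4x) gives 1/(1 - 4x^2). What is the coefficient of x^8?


The coefficient of x^(2m) in 1/(1 - 4x^2) is 4^m.
With n = 8 = 2*4, the coefficient is 4^4 = 256.

256


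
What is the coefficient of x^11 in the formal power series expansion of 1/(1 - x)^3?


The expansion 1/(1 - x)^r = sum_{k>=0} C(k + r - 1, r - 1) x^k follows from the multiset / negative-binomial theorem (or from repeated differentiation of the geometric series).
For r = 3 and k = 11:
C(13, 2) = 6227020800 / (2 * 39916800) = 78.

78


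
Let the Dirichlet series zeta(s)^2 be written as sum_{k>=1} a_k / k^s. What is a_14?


The Dirichlet convolution of the constant function 1 with itself gives (1 * 1)(k) = sum_{d | k} 1 = d(k), the number of positive divisors of k.
Since zeta(s) = sum_{k>=1} 1/k^s, we have zeta(s)^2 = sum_{k>=1} d(k)/k^s, so a_k = d(k).
For k = 14: the divisors are 1, 2, 7, 14.
Count = 4.

4


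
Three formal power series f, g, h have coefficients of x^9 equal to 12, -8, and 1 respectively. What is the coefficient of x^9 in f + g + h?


Series addition is componentwise:
12 + -8 + 1
= 5

5


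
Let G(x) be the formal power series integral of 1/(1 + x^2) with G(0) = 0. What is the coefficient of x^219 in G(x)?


1/(1 + x^2) = sum_{j>=0} (-1)^j x^(2j). Integrating termwise with G(0) = 0:
G(x) = sum_{j>=0} (-1)^j x^(2j+1) / (2j+1) = arctan(x).
Only odd powers are nonzero. For x^219 write 219 = 2*109 + 1, giving
(-1)^109 / 219 = -1/219 = -1/219.

-1/219


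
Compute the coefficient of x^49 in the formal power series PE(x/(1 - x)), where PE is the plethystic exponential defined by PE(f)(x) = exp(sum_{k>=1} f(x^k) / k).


For f(x) = x/(1 - x) we have
sum_{k>=1} f(x^k) / k = sum_{k>=1} (1/k) * x^k / (1 - x^k) = sum_{k, m >= 1} x^(k m) / k,
which after exponentiating simplifies to
PE(x/(1 - x)) = prod_{k>=1} 1 / (1 - x^k).
This is the generating function for the partition function p(n), so the coefficient of x^49 is p(49).
Computing p(49) by dynamic programming over parts 1, 2, ..., 49: p(49) = 173525.

173525


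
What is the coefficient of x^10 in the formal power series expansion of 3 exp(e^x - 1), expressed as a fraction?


exp(e^x - 1) is the exponential generating function for the Bell numbers Bell_k: exp(e^x - 1) = sum_{k>=0} Bell_k x^k / k!.
So the coefficient of x^10 in 3 exp(e^x - 1) is 3 Bell_10 / 10!.
Computing: Bell_10 = 115975 and 10! = 3628800, giving
3 * 115975/3628800 = 4639/48384.

4639/48384


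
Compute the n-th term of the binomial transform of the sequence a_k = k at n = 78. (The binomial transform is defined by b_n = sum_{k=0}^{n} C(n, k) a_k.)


With a_k = k, b_n = sum_{k=0}^{n} C(n, k) k. Using k * C(n, k) = n * C(n-1, k-1) gives b_n = n * sum_{k>=1} C(n-1, k-1) = n * 2^(n-1).
For n = 78: 78 * 2^77 = 78 * 151115727451828646838272 = 11787026741242634453385216.

11787026741242634453385216


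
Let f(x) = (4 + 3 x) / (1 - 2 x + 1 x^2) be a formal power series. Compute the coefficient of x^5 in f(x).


Write f(x) = sum_{k>=0} a_k x^k. Multiplying both sides by 1 - 2 x + 1 x^2 gives
(1 - 2 x + 1 x^2) sum_{k>=0} a_k x^k = 4 + 3 x.
Matching coefficients:
 x^0: a_0 = 4
 x^1: a_1 - 2 a_0 = 3  =>  a_1 = 2*4 + 3 = 11
 x^k (k >= 2): a_k = 2 a_{k-1} - 1 a_{k-2}.
Iterating: a_2 = 18, a_3 = 25, a_4 = 32, a_5 = 39.
So the coefficient of x^5 is 39.

39


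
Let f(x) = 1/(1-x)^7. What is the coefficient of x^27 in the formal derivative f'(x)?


Differentiate: d/dx [ 1/(1-x)^r ] = r / (1-x)^(r+1).
Here r = 7, so f'(x) = 7 / (1-x)^8.
The expansion of 1/(1-x)^(r+1) has coefficient of x^n equal to C(n+r, r).
So the coefficient of x^27 in f'(x) is
7 * C(34, 7) = 7 * 5379616 = 37657312

37657312


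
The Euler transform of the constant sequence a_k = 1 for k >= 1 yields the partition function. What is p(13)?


The Euler transform converts the sequence a_k = 1 into the number of integer partitions.
Using the recurrence or dynamic programming:
p(13) = 101

101


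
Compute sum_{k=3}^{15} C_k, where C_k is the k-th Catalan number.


C_3 through C_15: 5, 14, 42, 132, 429, 1430, 4862, 16796, 58786, 208012, 742900, 2674440, 9694845
Sum = 5 + 14 + 42 + 132 + 429 + 1430 + 4862 + 16796 + 58786 + 208012 + 742900 + 2674440 + 9694845
= 13402693

13402693


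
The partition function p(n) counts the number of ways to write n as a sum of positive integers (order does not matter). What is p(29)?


Using the generating function prod_{k>=1} 1/(1-x^k), we compute p(29).
By dynamic programming over parts 1 through 29:
p(29) = 4565

4565


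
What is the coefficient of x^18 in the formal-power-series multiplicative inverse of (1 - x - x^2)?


Let the inverse be f(x) = sum_{k>=0} a_k x^k. From f(x) * (1 - x - x^2) = 1 and matching coefficients:
 x^0: a_0 = 1.
 x^1: a_1 - a_0 = 0, so a_1 = 1.
 x^k (k >= 2): a_k - a_{k-1} - a_{k-2} = 0, i.e. a_k = a_{k-1} + a_{k-2}.
This is the Fibonacci-type recurrence shifted so that a_0 = a_1 = 1.
Iterating: a_0=1, a_1=1, a_2=2, a_3=3, a_4=5, a_5=8, a_6=13, a_7=21, a_8=34, a_9=55, ...
a_18 = 4181.

4181


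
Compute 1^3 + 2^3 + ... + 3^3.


This power sum has a closed form given by Faulhaber's formula
sum_{k=1}^{m} k^p = (1 / (p + 1)) * sum_{j=0}^{p} C(p + 1, j) B_j m^(p + 1 - j),
but for small m direct computation is fastest:
1 + 8 + 27 = 36.

36


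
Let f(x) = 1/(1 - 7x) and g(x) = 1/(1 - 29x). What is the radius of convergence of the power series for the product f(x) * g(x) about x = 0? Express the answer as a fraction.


The radius of 1/(1 - 7x) is 1/7 (nearest singularity at x = 1/7), and the radius of 1/(1 - 29x) is 1/29.
The product f(x)*g(x) = 1/((1 - 7x)(1 - 29x)) has singularities at both 1/7 and 1/29, so its radius of convergence is the distance to the nearest one:
min(1/7, 1/29) = 1/29.

1/29


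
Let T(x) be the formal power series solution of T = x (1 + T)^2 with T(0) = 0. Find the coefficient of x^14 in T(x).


Apply the Lagrange inversion formula: if T = x * phi(T) with phi(t) = (1 + t)^2, then [x^n] T = (1/n) [t^(n-1)] phi(t)^n = (1/n) [t^(n-1)] (1 + t)^(2n) = (1/n) C(2n, n-1).
Using the identity C(2n, n-1) = C(2n, n) * n / (n+1), the unscaled factor equals C(2n, n) / (n+1) = C_n, the n-th Catalan number.
For n = 14: C_14 = C(28, 14) / 15 = 40116600/15 = 2674440 = 2674440.

2674440


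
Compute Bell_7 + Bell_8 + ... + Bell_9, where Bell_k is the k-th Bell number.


Recall Bell_k counts set partitions of a k-set (with Bell_0 = 1 by convention).
Bell_7 through Bell_9: 877, 4140, 21147
Sum = 877 + 4140 + 21147 = 26164.

26164


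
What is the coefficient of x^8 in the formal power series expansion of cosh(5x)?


The Maclaurin series is cosh(t) = sum_{m>=0} t^(2m) / (2m)!, so substituting t = 5x, only even powers of x are nonzero, with coefficient of x^(2m) equal to 5^(2m) / (2m)!.
For x^8 the coefficient is 5^8/8! = 390625/40320 = 78125/8064.

78125/8064


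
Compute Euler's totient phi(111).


phi(n) counts integers in [1, n] coprime to n. Using the multiplicative formula phi(n) = n * prod_{p | n} (1 - 1/p):
111 = 3 * 37, so
phi(111) = 111 * (1 - 1/3) * (1 - 1/37) = 72.

72


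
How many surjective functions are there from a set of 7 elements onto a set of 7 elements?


By inclusion-exclusion on which target elements are missed, the number of surjections from an n-set onto a k-set is
surj(n, k) = sum_{j=0}^{k} (-1)^j C(k, j) (k - j)^n.
Equivalently surj(n, k) = k! * S(n, k), where S(n, k) is the Stirling number of the second kind.
For n = 7, k = 7:
S(7, 7) = 1, so
surj = 7! * 1 = 5040 * 1 = 5040.

5040


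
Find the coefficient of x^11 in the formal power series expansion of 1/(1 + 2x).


Write 1/(1 + c x) = 1/(1 - (-c) x) and apply the geometric-series identity
1/(1 - y) = sum_{k>=0} y^k to get 1/(1 + c x) = sum_{k>=0} (-c)^k x^k.
So the coefficient of x^k is (-c)^k = (-1)^k * c^k.
Here c = 2 and k = 11:
(-2)^11 = -1 * 2048 = -2048

-2048


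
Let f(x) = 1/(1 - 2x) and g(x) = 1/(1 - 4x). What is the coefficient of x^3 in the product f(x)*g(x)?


The coefficient of x^n in f*g is the Cauchy product: sum_{k=0}^{n} a^k * b^(n-k).
With a=2, b=4, n=3:
sum_{k=0}^{3} 2^k * 4^(3-k)
= 120

120


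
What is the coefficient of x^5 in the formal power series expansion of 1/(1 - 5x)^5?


The general identity 1/(1 - c x)^r = sum_{k>=0} c^k C(k + r - 1, r - 1) x^k follows by substituting y = c x into 1/(1 - y)^r = sum_{k>=0} C(k + r - 1, r - 1) y^k.
For c = 5, r = 5, k = 5:
5^5 * C(9, 4) = 3125 * 126 = 393750.

393750


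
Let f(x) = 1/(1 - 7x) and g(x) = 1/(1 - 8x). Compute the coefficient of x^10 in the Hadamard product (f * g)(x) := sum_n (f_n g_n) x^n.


f has coefficients f_k = 7^k and g has coefficients g_k = 8^k, so the Hadamard product has coefficient (f*g)_k = 7^k * 8^k = 56^k.
For k = 10: 56^10 = 303305489096114176.

303305489096114176


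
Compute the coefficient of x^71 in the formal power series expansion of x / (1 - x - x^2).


Let f(x) = sum_{k>=0} a_k x^k. Multiplying f(x) * (1 - x - x^2) = x and matching coefficients gives a_0 = 0, a_1 = 1, and a_k = a_{k-1} + a_{k-2} for k >= 2. These are the Fibonacci numbers F_k.
Iterating from F_0 = 0, F_1 = 1:
F_0=0, F_1=1, F_2=1, F_3=2, F_4=3, F_5=5, F_6=8, F_7=13, F_8=21, F_9=34, ...
F_71 = 308061521170129.

308061521170129


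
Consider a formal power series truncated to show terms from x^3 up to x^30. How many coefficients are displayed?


From x^3 to x^30 inclusive, the count is 30 - 3 + 1 = 28.

28


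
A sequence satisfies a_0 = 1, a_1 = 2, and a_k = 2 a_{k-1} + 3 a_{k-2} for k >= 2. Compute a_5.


The characteristic equation is t^2 - 2 t - 3 = 0, with roots r_1 = 3 and r_2 = -1 (so c_1 = r_1 + r_2, c_2 = -r_1 r_2 as required).
One can use the closed form a_n = A r_1^n + B r_2^n, but direct iteration is more reliable:
a_0 = 1, a_1 = 2, a_2 = 7, a_3 = 20, a_4 = 61, a_5 = 182.
So a_5 = 182.

182


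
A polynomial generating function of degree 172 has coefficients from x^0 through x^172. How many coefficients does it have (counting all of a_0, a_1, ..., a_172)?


A polynomial of degree 172 takes the form a_0 + a_1 x + ... + a_172 x^172.
The number of coefficients is 172 + 1 = 173.

173


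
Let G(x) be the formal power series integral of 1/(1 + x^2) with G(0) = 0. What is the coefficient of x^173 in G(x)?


1/(1 + x^2) = sum_{j>=0} (-1)^j x^(2j). Integrating termwise with G(0) = 0:
G(x) = sum_{j>=0} (-1)^j x^(2j+1) / (2j+1) = arctan(x).
Only odd powers are nonzero. For x^173 write 173 = 2*86 + 1, giving
(-1)^86 / 173 = 1/173 = 1/173.

1/173


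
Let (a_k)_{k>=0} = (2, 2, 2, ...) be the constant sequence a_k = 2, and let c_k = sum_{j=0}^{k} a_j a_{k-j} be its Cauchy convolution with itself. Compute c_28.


Since a_j = 2 for all j >= 0, the convolution sum becomes
c_k = sum_{j=0}^{k} 2 * 2 = 4 * (k + 1).
Equivalently, the generating function of (a_k) is 2/(1 - x) and its square is 4/(1 - x)^2 = sum_{k>=0} 4(k + 1) x^k.
For k = 28: 4 * 29 = 116.

116


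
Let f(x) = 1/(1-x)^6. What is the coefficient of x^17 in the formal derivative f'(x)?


Differentiate: d/dx [ 1/(1-x)^r ] = r / (1-x)^(r+1).
Here r = 6, so f'(x) = 6 / (1-x)^7.
The expansion of 1/(1-x)^(r+1) has coefficient of x^n equal to C(n+r, r).
So the coefficient of x^17 in f'(x) is
6 * C(23, 6) = 6 * 100947 = 605682

605682


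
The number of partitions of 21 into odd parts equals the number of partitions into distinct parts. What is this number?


Computing partitions of 21 into odd parts (1, 3, 5, ...):
Using the generating function prod_{k>=0} 1/(1-x^(2k+1)),
the count is 76

76


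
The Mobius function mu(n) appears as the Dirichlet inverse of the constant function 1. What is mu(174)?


174 = 2 * 3 * 29 (all distinct primes).
mu(174) = (-1)^3 = -1

-1


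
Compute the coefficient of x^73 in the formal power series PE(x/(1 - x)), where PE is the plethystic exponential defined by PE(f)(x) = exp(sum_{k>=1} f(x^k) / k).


For f(x) = x/(1 - x) we have
sum_{k>=1} f(x^k) / k = sum_{k>=1} (1/k) * x^k / (1 - x^k) = sum_{k, m >= 1} x^(k m) / k,
which after exponentiating simplifies to
PE(x/(1 - x)) = prod_{k>=1} 1 / (1 - x^k).
This is the generating function for the partition function p(n), so the coefficient of x^73 is p(73).
Computing p(73) by dynamic programming over parts 1, 2, ..., 73: p(73) = 6185689.

6185689


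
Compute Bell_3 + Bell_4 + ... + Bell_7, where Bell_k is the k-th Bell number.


Recall Bell_k counts set partitions of a k-set (with Bell_0 = 1 by convention).
Bell_3 through Bell_7: 5, 15, 52, 203, 877
Sum = 5 + 15 + 52 + 203 + 877 = 1152.

1152


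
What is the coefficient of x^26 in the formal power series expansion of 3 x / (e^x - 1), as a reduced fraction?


The exponential generating function for Bernoulli numbers is
x / (e^x - 1) = sum_{k>=0} B_k x^k / k!.
So the coefficient of x^26 in 3 x / (e^x - 1) is 3 B_26 / 26!.
Computing: B_26 = 8553103/6, 26! = 403291461126605635584000000, giving
3 * 8553103/6 / 403291461126605635584000000 = 657931/62044840173323943936000000.

657931/62044840173323943936000000


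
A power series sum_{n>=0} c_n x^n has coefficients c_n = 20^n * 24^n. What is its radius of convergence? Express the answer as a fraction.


By the root test (Cauchy-Hadamard), the radius is R = 1 / limsup_n |c_n|^(1/n).
Here |c_n|^(1/n) = (20^n * 24^n)^(1/n) = 20 * 24 = 480 for all n.
So R = 1/480 = 1/480.

1/480


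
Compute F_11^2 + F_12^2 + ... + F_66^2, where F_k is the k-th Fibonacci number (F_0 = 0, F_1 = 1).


There is a standard identity sum_{k=0}^{N} F_k^2 = F_N * F_{N+1} (proved inductively from the telescoping relation F_k^2 = F_k F_{k+1} - F_{k-1} F_k). Then
sum_{k=11}^{66} F_k^2 = F_66 F_67 - F_10 F_11.
Computing: F_66 = 27777890035288, F_67 = 44945570212853, F_10 = 55, F_11 = 89.
Sum = 27777890035288 * 44945570212853 - 55 * 89 = 1248493106945946501841151769.

1248493106945946501841151769


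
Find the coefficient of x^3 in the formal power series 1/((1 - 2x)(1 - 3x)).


By partial fractions or Cauchy convolution:
The coefficient equals sum_{k=0}^{3} 2^k * 3^(3-k).
= 65

65


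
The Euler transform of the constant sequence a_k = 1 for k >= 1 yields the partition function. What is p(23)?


The Euler transform converts the sequence a_k = 1 into the number of integer partitions.
Using the recurrence or dynamic programming:
p(23) = 1255

1255


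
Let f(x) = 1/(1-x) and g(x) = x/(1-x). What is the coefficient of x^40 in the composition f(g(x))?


First simplify the composition: f(g(x)) = 1/(1 - x/(1-x)) = (1-x)/((1-x) - x) = (1-x)/(1-2x).
Now extract the coefficient. Write (1-x)/(1-2x) = 1/(1-2x) - x/(1-2x).
The coefficient of x^n in 1/(1-2x) is 2^n, and in x/(1-2x) is 2^(n-1) (for n >= 1).
So the coefficient of x^40 is 2^40 - 2^39 = 1099511627776 - 549755813888 = 549755813888.

549755813888


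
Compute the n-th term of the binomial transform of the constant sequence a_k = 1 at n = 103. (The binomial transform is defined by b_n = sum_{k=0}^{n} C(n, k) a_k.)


With a_k = 1 for all k, b_n = sum_{k=0}^{n} C(n, k) = 2^n by the binomial theorem.
For n = 103: 2^103 = 10141204801825835211973625643008.

10141204801825835211973625643008


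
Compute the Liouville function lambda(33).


The Liouville function is lambda(k) = (-1)^Omega(k), where Omega(k) counts the prime factors of k with multiplicity.
Factoring: 33 = 3 * 11, so Omega(33) = 2.
lambda(33) = (-1)^2 = 1.

1


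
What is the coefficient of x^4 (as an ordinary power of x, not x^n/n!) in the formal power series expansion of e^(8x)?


The exponential series is e^y = sum_{k>=0} y^k / k!. Substituting y = 8x gives
e^(8x) = sum_{k>=0} 8^k x^k / k!.
So the coefficient of x^n is a^n/n! with a = 8, n = 4:
8^4 / 4! = 4096/24 = 512/3

512/3


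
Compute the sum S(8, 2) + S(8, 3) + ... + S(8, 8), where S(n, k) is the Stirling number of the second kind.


By definition, S(n, k) counts partitions of an n-set into exactly k nonempty blocks.
Computing row n = 8 for k = 2..8:
S(8, k): 127, 966, 1701, 1050, 266, 28, 1
Sum = 4139.

4139


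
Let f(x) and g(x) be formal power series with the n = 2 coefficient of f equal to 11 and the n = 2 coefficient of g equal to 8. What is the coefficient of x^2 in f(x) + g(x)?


Addition of formal power series is termwise.
The coefficient of x^2 in f + g = 11 + 8
= 19

19


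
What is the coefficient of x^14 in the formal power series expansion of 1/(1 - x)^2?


The negative binomial / multiset identity is
1/(1 - x)^r = sum_{k>=0} C(k + r - 1, r - 1) x^k.
Here r = 2 and k = 14, so the coefficient is
C(14 + 1, 1) = C(15, 1)
= 15

15


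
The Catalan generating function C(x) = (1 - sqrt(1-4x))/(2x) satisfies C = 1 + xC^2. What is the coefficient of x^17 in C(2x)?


Substituting x -> 2x scales the n-th coefficient by 2^n, so [x^17] C(2x) = 2^17 * C_17.
C_17 = C(2*17, 17)/(18) = 2333606220/18 = 129644790.
So 2^17 * 129644790 = 131072 * 129644790 = 16992801914880.

16992801914880


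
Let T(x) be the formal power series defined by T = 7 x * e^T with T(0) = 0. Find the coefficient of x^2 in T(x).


Apply the Lagrange inversion formula: if T = 7 x * phi(T) with phi(t) = e^t, then
[x^n] T = 7^n * (1/n) [t^(n-1)] phi(t)^n = 7^n * (1/n) [t^(n-1)] e^(n t) = 7^n * (1/n) * n^(n-1) / (n-1)! = 7^n * n^(n-1) / n!.
When c = 1 this is the Cayley count of rooted labeled trees on n vertices, divided by n!.
For n = 2: 7^2 * 2^1 / 2! = 49 * 2/2 = 49.

49


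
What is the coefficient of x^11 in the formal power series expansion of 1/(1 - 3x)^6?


The general identity 1/(1 - c x)^r = sum_{k>=0} c^k C(k + r - 1, r - 1) x^k follows by substituting y = c x into 1/(1 - y)^r = sum_{k>=0} C(k + r - 1, r - 1) y^k.
For c = 3, r = 6, k = 11:
3^11 * C(16, 5) = 177147 * 4368 = 773778096.

773778096


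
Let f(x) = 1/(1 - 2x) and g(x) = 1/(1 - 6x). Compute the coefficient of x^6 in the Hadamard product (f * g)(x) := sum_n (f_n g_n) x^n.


f has coefficients f_k = 2^k and g has coefficients g_k = 6^k, so the Hadamard product has coefficient (f*g)_k = 2^k * 6^k = 12^k.
For k = 6: 12^6 = 2985984.

2985984


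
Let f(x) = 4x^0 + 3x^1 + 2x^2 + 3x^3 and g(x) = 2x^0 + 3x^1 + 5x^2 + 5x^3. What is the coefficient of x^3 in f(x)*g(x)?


Cauchy product at x^3:
4*5 + 3*5 + 2*3 + 3*2
= 47

47


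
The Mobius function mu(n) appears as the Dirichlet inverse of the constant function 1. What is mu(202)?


202 = 2 * 101 (all distinct primes).
mu(202) = (-1)^2 = 1

1


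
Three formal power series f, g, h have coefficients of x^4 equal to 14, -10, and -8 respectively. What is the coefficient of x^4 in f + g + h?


Series addition is componentwise:
14 + -10 + -8
= -4

-4


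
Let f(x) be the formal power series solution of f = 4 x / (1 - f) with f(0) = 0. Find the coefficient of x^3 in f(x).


Apply Lagrange inversion: f = 4 x * phi(f) with phi(t) = 1/(1 - t), so
[x^n] f = 4^n * (1/n) [t^(n-1)] phi(t)^n = 4^n * (1/n) [t^(n-1)] (1 - t)^(-n) = 4^n * (1/n) C(2n - 2, n - 1) = 4^n * C_{n-1}.
For n = 3: C_2 = C(4, 2) / 3 = 6/3 = 2.
With the 4^3 = 64 factor, the coefficient is 64 * 2 = 128.

128


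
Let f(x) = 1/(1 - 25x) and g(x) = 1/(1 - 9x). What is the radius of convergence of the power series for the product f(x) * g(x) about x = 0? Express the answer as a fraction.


The radius of 1/(1 - 25x) is 1/25 (nearest singularity at x = 1/25), and the radius of 1/(1 - 9x) is 1/9.
The product f(x)*g(x) = 1/((1 - 25x)(1 - 9x)) has singularities at both 1/25 and 1/9, so its radius of convergence is the distance to the nearest one:
min(1/25, 1/9) = 1/25.

1/25


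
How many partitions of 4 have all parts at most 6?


Using the generating function (1-x)^(-1)(1-x^2)^(-1)...(1-x^6)^(-1),
the coefficient of x^4 counts these restricted partitions.
Result = 5

5


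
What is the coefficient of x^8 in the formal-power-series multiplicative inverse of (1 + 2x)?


The inverse is 1/(1 + 2x). Apply the geometric identity 1/(1 - y) = sum_{k>=0} y^k with y = -2x:
1/(1 + 2x) = sum_{k>=0} (-2)^k x^k.
So the coefficient of x^8 is (-2)^8 = 256.

256


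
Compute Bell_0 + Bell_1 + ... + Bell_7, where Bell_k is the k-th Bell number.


Recall Bell_k counts set partitions of a k-set (with Bell_0 = 1 by convention).
Bell_0 through Bell_7: 1, 1, 2, 5, 15, 52, 203, 877
Sum = 1 + 1 + 2 + 5 + 15 + 52 + 203 + 877 = 1156.

1156


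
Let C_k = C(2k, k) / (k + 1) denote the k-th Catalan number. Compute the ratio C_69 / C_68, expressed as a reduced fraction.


Using C_k = (2k)! / (k! (k+1)!), the ratio C_{k+1}/C_k simplifies to
C_{k+1}/C_k = [(2k+2)! / ((k+1)! (k+2)!)] * [k! (k+1)! / (2k)!]
 = (2k+2)(2k+1) / ((k+1)(k+2)) = 2(2k+1) / (k+2).
For k = 68: 2(2*68 + 1) / (68 + 2) = 274/70 = 137/35.

137/35


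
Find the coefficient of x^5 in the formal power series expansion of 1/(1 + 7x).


Write 1/(1 + c x) = 1/(1 - (-c) x) and apply the geometric-series identity
1/(1 - y) = sum_{k>=0} y^k to get 1/(1 + c x) = sum_{k>=0} (-c)^k x^k.
So the coefficient of x^k is (-c)^k = (-1)^k * c^k.
Here c = 7 and k = 5:
(-7)^5 = -1 * 16807 = -16807

-16807


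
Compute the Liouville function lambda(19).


The Liouville function is lambda(k) = (-1)^Omega(k), where Omega(k) counts the prime factors of k with multiplicity.
Factoring: 19 = 19, so Omega(19) = 1.
lambda(19) = (-1)^1 = -1.

-1


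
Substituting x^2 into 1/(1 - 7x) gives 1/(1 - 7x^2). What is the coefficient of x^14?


The coefficient of x^(2m) in 1/(1 - 7x^2) is 7^m.
With n = 14 = 2*7, the coefficient is 7^7 = 823543.

823543


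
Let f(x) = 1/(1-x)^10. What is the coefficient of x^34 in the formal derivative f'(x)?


Differentiate: d/dx [ 1/(1-x)^r ] = r / (1-x)^(r+1).
Here r = 10, so f'(x) = 10 / (1-x)^11.
The expansion of 1/(1-x)^(r+1) has coefficient of x^n equal to C(n+r, r).
So the coefficient of x^34 in f'(x) is
10 * C(44, 10) = 10 * 2481256778 = 24812567780

24812567780


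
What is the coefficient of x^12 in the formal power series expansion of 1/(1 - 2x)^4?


The general identity 1/(1 - c x)^r = sum_{k>=0} c^k C(k + r - 1, r - 1) x^k follows by substituting y = c x into 1/(1 - y)^r = sum_{k>=0} C(k + r - 1, r - 1) y^k.
For c = 2, r = 4, k = 12:
2^12 * C(15, 3) = 4096 * 455 = 1863680.

1863680


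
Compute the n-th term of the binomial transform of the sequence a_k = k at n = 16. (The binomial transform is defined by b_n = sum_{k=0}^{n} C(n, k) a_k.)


With a_k = k, b_n = sum_{k=0}^{n} C(n, k) k. Using k * C(n, k) = n * C(n-1, k-1) gives b_n = n * sum_{k>=1} C(n-1, k-1) = n * 2^(n-1).
For n = 16: 16 * 2^15 = 16 * 32768 = 524288.

524288


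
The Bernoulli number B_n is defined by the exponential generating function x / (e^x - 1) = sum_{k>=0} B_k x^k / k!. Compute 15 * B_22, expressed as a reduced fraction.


Bernoulli numbers can also be computed recursively via B_0 = 1 and sum_{j=0}^{m} C(m+1, j) B_j = 0 for m >= 1. Odd-index Bernoulli numbers vanish for k >= 3.
Computing B_22 = 854513/138, so 15 * B_22 = 15 * 854513/138 = 4272565/46.

4272565/46


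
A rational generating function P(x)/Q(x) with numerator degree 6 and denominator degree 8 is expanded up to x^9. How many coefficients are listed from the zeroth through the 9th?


Expanding up to x^9 gives the coefficients for x^0, x^1, ..., x^9.
That is 9 + 1 = 10 coefficients in total.

10


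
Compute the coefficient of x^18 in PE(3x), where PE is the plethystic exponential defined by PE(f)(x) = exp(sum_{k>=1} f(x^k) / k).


With f(x) = 3x, the exponent is sum_{k>=1} 3 x^k / k = 3 * (-ln(1 - x)). Exponentiating:
PE(3x) = exp(-3 ln(1 - x)) = 1/(1 - x)^3.
By the negative binomial expansion, [x^n] 1/(1 - x)^3 = C(n + 2, 2).
For n = 18: C(20, 2) = 190.

190


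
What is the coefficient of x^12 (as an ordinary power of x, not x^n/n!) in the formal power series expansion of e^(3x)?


The exponential series is e^y = sum_{k>=0} y^k / k!. Substituting y = 3x gives
e^(3x) = sum_{k>=0} 3^k x^k / k!.
So the coefficient of x^n is a^n/n! with a = 3, n = 12:
3^12 / 12! = 531441/479001600 = 2187/1971200

2187/1971200


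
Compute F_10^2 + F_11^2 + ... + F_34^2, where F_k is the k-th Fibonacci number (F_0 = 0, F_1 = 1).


There is a standard identity sum_{k=0}^{N} F_k^2 = F_N * F_{N+1} (proved inductively from the telescoping relation F_k^2 = F_k F_{k+1} - F_{k-1} F_k). Then
sum_{k=10}^{34} F_k^2 = F_34 F_35 - F_9 F_10.
Computing: F_34 = 5702887, F_35 = 9227465, F_9 = 34, F_10 = 55.
Sum = 5702887 * 9227465 - 34 * 55 = 52623190189585.

52623190189585


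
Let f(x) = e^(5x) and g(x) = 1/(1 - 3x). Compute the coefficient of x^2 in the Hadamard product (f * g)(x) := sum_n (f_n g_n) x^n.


Expanding: f_k = 5^k/k! (from e^(5x)) and g_k = 3^k (from 1/(1 - 3x)). So the Hadamard coefficient (f * g)_k = 5^k 3^k / k! = (15)^k / k!.
For k = 2: 15^2/2! = 225/2 = 225/2.

225/2


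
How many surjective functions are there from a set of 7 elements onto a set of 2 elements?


By inclusion-exclusion on which target elements are missed, the number of surjections from an n-set onto a k-set is
surj(n, k) = sum_{j=0}^{k} (-1)^j C(k, j) (k - j)^n.
Equivalently surj(n, k) = k! * S(n, k), where S(n, k) is the Stirling number of the second kind.
For n = 7, k = 2:
S(7, 2) = 63, so
surj = 2! * 63 = 2 * 63 = 126.

126


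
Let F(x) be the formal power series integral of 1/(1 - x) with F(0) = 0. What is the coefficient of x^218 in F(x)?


1/(1 - x) = sum_{k>=0} x^k. Integrating termwise and using F(0) = 0 gives
F(x) = sum_{k>=0} x^(k+1) / (k+1) = sum_{m>=1} x^m / m = -ln(1 - x).
So the coefficient of x^218 is 1/218 = 1/218.

1/218


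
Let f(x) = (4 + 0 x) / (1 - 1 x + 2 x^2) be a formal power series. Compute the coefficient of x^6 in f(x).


Write f(x) = sum_{k>=0} a_k x^k. Multiplying both sides by 1 - 1 x + 2 x^2 gives
(1 - 1 x + 2 x^2) sum_{k>=0} a_k x^k = 4 + 0 x.
Matching coefficients:
 x^0: a_0 = 4
 x^1: a_1 - 1 a_0 = 0  =>  a_1 = 1*4 + 0 = 4
 x^k (k >= 2): a_k = 1 a_{k-1} - 2 a_{k-2}.
Iterating: a_2 = -4, a_3 = -12, a_4 = -4, a_5 = 20, a_6 = 28.
So the coefficient of x^6 is 28.

28


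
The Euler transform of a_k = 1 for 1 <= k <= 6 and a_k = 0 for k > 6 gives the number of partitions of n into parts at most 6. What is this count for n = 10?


Partitions of 10 into parts at most 6:
Using generating function (1-x)^(-1)(1-x^2)^(-1)...(1-x^6)^(-1),
the coefficient of x^10 = 35

35


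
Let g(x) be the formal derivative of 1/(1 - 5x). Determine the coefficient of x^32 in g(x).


Differentiate termwise: d/dx sum_{k>=0} 5^k x^k = sum_{k>=1} k 5^k x^(k-1) = sum_{j>=0} (j+1) 5^(j+1) x^j.
Equivalently, d/dx [1/(1 - 5x)] = 5/(1 - 5x)^2.
For j = 32: 33 * 5^33 = 33 * 116415321826934814453125 = 3841705620288848876953125.

3841705620288848876953125


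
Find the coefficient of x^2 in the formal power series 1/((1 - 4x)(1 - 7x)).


By partial fractions or Cauchy convolution:
The coefficient equals sum_{k=0}^{2} 4^k * 7^(2-k).
= 93

93


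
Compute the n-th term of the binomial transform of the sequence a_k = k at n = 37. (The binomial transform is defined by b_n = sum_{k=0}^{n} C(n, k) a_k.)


With a_k = k, b_n = sum_{k=0}^{n} C(n, k) k. Using k * C(n, k) = n * C(n-1, k-1) gives b_n = n * sum_{k>=1} C(n-1, k-1) = n * 2^(n-1).
For n = 37: 37 * 2^36 = 37 * 68719476736 = 2542620639232.

2542620639232


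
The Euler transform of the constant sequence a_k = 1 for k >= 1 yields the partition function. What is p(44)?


The Euler transform converts the sequence a_k = 1 into the number of integer partitions.
Using the recurrence or dynamic programming:
p(44) = 75175

75175


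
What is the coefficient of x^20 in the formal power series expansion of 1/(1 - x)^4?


The negative binomial / multiset identity is
1/(1 - x)^r = sum_{k>=0} C(k + r - 1, r - 1) x^k.
Here r = 4 and k = 20, so the coefficient is
C(20 + 3, 3) = C(23, 3)
= 1771

1771


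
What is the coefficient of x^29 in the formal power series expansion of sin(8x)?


The Maclaurin series is sin(t) = sum_{k>=0} (-1)^k t^(2k+1) / (2k+1)!, so substituting t = 8x, only odd powers of x are nonzero, with coefficient of x^(2k+1) equal to (-1)^k 8^(2k+1) / (2k+1)!.
Write 29 = 2*14 + 1, giving the coefficient (-1)^14 * 8^29 / 29! = 154742504910672534362390528/8841761993739701954543616000000 = 4611686018427387904/263505041412702261046875.

4611686018427387904/263505041412702261046875


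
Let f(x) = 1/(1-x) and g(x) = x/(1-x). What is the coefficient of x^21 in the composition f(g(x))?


First simplify the composition: f(g(x)) = 1/(1 - x/(1-x)) = (1-x)/((1-x) - x) = (1-x)/(1-2x).
Now extract the coefficient. Write (1-x)/(1-2x) = 1/(1-2x) - x/(1-2x).
The coefficient of x^n in 1/(1-2x) is 2^n, and in x/(1-2x) is 2^(n-1) (for n >= 1).
So the coefficient of x^21 is 2^21 - 2^20 = 2097152 - 1048576 = 1048576.

1048576


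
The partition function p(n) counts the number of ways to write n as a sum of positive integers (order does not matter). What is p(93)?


Using the generating function prod_{k>=1} 1/(1-x^k), we compute p(93).
By dynamic programming over parts 1 through 93:
p(93) = 82010177

82010177


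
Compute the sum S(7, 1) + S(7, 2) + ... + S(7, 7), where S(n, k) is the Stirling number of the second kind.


By definition, S(n, k) counts partitions of an n-set into exactly k nonempty blocks.
Computing row n = 7 for k = 1..7:
S(7, k): 1, 63, 301, 350, 140, 21, 1
Sum = 877. (This equals Bell_7 since the sum runs over all k.)

877


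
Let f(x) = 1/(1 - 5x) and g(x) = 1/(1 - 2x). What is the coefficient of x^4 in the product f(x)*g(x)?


The coefficient of x^n in f*g is the Cauchy product: sum_{k=0}^{n} a^k * b^(n-k).
With a=5, b=2, n=4:
sum_{k=0}^{4} 5^k * 2^(4-k)
= 1031

1031


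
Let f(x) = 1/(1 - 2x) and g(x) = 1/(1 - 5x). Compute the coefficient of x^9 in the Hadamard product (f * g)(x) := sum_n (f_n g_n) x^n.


f has coefficients f_k = 2^k and g has coefficients g_k = 5^k, so the Hadamard product has coefficient (f*g)_k = 2^k * 5^k = 10^k.
For k = 9: 10^9 = 1000000000.

1000000000


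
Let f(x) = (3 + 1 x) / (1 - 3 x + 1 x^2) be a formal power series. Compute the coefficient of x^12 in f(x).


Write f(x) = sum_{k>=0} a_k x^k. Multiplying both sides by 1 - 3 x + 1 x^2 gives
(1 - 3 x + 1 x^2) sum_{k>=0} a_k x^k = 3 + 1 x.
Matching coefficients:
 x^0: a_0 = 3
 x^1: a_1 - 3 a_0 = 1  =>  a_1 = 3*3 + 1 = 10
 x^k (k >= 2): a_k = 3 a_{k-1} - 1 a_{k-2}.
Iterating: a_2 = 27, a_3 = 71, a_4 = 186, a_5 = 487, a_6 = 1275, a_7 = 3338, a_8 = 8739, a_9 = 22879, a_10 = 59898, a_11 = 156815, a_12 = 410547.
So the coefficient of x^12 is 410547.

410547


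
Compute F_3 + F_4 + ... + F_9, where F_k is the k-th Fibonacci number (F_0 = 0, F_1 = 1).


Use the identity sum_{k=0}^{N} F_k = F_{N+2} - 1 (which follows from F_{k+2} - F_{k+1} = F_k). Then
sum_{k=3}^{9} F_k = (F_{11} - 1) - (F_{4} - 1) = F_{11} - F_{4}.
Computing: F_{11} = 89, F_{4} = 3, so
Sum = 89 - 3 = 86.

86


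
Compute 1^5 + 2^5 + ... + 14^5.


This power sum has a closed form given by Faulhaber's formula
sum_{k=1}^{m} k^p = (1 / (p + 1)) * sum_{j=0}^{p} C(p + 1, j) B_j m^(p + 1 - j),
but for small m direct computation is fastest:
1 + 32 + 243 + 1024 + 3125 + 7776 + 16807 + 32768 + 59049 + 100000 + 161051 + 248832 + 371293 + 537824 = 1539825.

1539825


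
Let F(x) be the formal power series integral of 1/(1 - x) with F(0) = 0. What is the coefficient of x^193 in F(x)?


1/(1 - x) = sum_{k>=0} x^k. Integrating termwise and using F(0) = 0 gives
F(x) = sum_{k>=0} x^(k+1) / (k+1) = sum_{m>=1} x^m / m = -ln(1 - x).
So the coefficient of x^193 is 1/193 = 1/193.

1/193


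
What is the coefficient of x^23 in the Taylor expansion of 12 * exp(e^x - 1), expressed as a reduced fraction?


exp(e^x - 1) = sum_{k>=0} Bell_k x^k / k!, where Bell_k is the k-th Bell number.
So the coefficient of x^23 is 12 * Bell_23 / 23!.
Computing: Bell_23 = 44152005855084346 and 23! = 25852016738884976640000, giving
12 * 44152005855084346/25852016738884976640000 = 22076002927542173/1077167364120207360000.

22076002927542173/1077167364120207360000


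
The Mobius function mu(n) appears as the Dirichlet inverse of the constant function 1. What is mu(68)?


68 has a squared prime factor, so mu(68) = 0.
Factorization reveals a repeated prime.

0


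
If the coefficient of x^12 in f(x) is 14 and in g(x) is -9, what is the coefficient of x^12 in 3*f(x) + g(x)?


Scalar multiplication scales coefficients: 3 * 14 = 42.
Then add the g coefficient: 42 + -9
= 33

33


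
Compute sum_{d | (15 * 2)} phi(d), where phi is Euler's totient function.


First, 15 * 2 = 30. One classical identity is sum_{d | n} phi(d) = n (each k in [1, n] has a unique gcd with n, and among the k's with gcd(k, n) = n/d there are phi(d) of them). So the sum equals 30. We also verify directly:
Divisors of 30: 1, 2, 3, 5, 6, 10, 15, 30.
phi values: 1, 1, 2, 4, 2, 4, 8, 8.
Sum = 30.

30


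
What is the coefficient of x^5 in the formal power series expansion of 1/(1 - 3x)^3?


The general identity 1/(1 - c x)^r = sum_{k>=0} c^k C(k + r - 1, r - 1) x^k follows by substituting y = c x into 1/(1 - y)^r = sum_{k>=0} C(k + r - 1, r - 1) y^k.
For c = 3, r = 3, k = 5:
3^5 * C(7, 2) = 243 * 21 = 5103.

5103


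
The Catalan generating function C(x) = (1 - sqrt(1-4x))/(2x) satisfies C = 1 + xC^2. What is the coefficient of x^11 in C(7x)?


Substituting x -> 7x scales the n-th coefficient by 7^n, so [x^11] C(7x) = 7^11 * C_11.
C_11 = C(2*11, 11)/(12) = 705432/12 = 58786.
So 7^11 * 58786 = 1977326743 * 58786 = 116239129913998.

116239129913998


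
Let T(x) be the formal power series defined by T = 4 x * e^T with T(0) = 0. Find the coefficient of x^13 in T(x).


Apply the Lagrange inversion formula: if T = 4 x * phi(T) with phi(t) = e^t, then
[x^n] T = 4^n * (1/n) [t^(n-1)] phi(t)^n = 4^n * (1/n) [t^(n-1)] e^(n t) = 4^n * (1/n) * n^(n-1) / (n-1)! = 4^n * n^(n-1) / n!.
When c = 1 this is the Cayley count of rooted labeled trees on n vertices, divided by n!.
For n = 13: 4^13 * 13^12 / 13! = 67108864 * 23298085122481/6227020800 = 117451023583608832/467775.

117451023583608832/467775


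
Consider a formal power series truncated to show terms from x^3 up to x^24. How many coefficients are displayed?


From x^3 to x^24 inclusive, the count is 24 - 3 + 1 = 22.

22


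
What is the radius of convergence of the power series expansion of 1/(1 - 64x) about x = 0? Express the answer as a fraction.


Expanding 1/(1 - 64x) = sum_{k>=0} 64^k x^k, the series converges when |64x| < 1, i.e., |x| < 1/64.
So the radius of convergence is 1/64 = 1/64.

1/64


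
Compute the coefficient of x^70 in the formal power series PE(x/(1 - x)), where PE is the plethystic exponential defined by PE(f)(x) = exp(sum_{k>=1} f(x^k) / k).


For f(x) = x/(1 - x) we have
sum_{k>=1} f(x^k) / k = sum_{k>=1} (1/k) * x^k / (1 - x^k) = sum_{k, m >= 1} x^(k m) / k,
which after exponentiating simplifies to
PE(x/(1 - x)) = prod_{k>=1} 1 / (1 - x^k).
This is the generating function for the partition function p(n), so the coefficient of x^70 is p(70).
Computing p(70) by dynamic programming over parts 1, 2, ..., 70: p(70) = 4087968.

4087968


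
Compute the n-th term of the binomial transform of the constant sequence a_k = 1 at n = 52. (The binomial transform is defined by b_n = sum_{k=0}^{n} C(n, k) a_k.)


With a_k = 1 for all k, b_n = sum_{k=0}^{n} C(n, k) = 2^n by the binomial theorem.
For n = 52: 2^52 = 4503599627370496.

4503599627370496


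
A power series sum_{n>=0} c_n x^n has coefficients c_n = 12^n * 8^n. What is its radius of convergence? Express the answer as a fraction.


By the root test (Cauchy-Hadamard), the radius is R = 1 / limsup_n |c_n|^(1/n).
Here |c_n|^(1/n) = (12^n * 8^n)^(1/n) = 12 * 8 = 96 for all n.
So R = 1/96 = 1/96.

1/96


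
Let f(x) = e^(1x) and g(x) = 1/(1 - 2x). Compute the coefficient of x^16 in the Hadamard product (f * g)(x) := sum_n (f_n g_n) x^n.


Expanding: f_k = 1^k/k! (from e^(1x)) and g_k = 2^k (from 1/(1 - 2x)). So the Hadamard coefficient (f * g)_k = 1^k 2^k / k! = (2)^k / k!.
For k = 16: 2^16/16! = 65536/20922789888000 = 2/638512875.

2/638512875


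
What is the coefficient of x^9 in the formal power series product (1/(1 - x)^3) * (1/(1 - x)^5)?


Combine the factors: (1/(1 - x)^3) * (1/(1 - x)^5) = 1/(1 - x)^8.
Then use 1/(1 - x)^r = sum_{k>=0} C(k + r - 1, r - 1) x^k with r = 8 and k = 9:
C(16, 7) = 11440.

11440


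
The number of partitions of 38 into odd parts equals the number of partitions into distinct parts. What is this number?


Computing partitions of 38 into odd parts (1, 3, 5, ...):
Using the generating function prod_{k>=0} 1/(1-x^(2k+1)),
the count is 864

864


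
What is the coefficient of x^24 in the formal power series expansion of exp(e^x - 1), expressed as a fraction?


exp(e^x - 1) is the exponential generating function for the Bell numbers Bell_k: exp(e^x - 1) = sum_{k>=0} Bell_k x^k / k!.
So the coefficient of x^24 in exp(e^x - 1) is Bell_24 / 24!.
Computing: Bell_24 = 445958869294805289 and 24! = 620448401733239439360000, giving
445958869294805289/620448401733239439360000 = 148652956431601763/206816133911079813120000.

148652956431601763/206816133911079813120000


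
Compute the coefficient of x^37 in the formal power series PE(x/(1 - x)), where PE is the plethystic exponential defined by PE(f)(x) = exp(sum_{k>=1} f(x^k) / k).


For f(x) = x/(1 - x) we have
sum_{k>=1} f(x^k) / k = sum_{k>=1} (1/k) * x^k / (1 - x^k) = sum_{k, m >= 1} x^(k m) / k,
which after exponentiating simplifies to
PE(x/(1 - x)) = prod_{k>=1} 1 / (1 - x^k).
This is the generating function for the partition function p(n), so the coefficient of x^37 is p(37).
Computing p(37) by dynamic programming over parts 1, 2, ..., 37: p(37) = 21637.

21637


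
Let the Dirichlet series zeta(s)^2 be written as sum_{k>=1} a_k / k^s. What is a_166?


The Dirichlet convolution of the constant function 1 with itself gives (1 * 1)(k) = sum_{d | k} 1 = d(k), the number of positive divisors of k.
Since zeta(s) = sum_{k>=1} 1/k^s, we have zeta(s)^2 = sum_{k>=1} d(k)/k^s, so a_k = d(k).
For k = 166: the divisors are 1, 2, 83, 166.
Count = 4.

4
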